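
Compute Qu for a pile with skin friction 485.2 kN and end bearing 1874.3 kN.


Using Qu = Qf + Qb
Qu = 485.2 + 1874.3
Qu = 2359.5 kN


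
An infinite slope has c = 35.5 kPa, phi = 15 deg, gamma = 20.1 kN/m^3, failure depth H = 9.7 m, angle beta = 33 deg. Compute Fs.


Result: 0.811

Derivation:
Using Fs = c / (gamma*H*sin(beta)*cos(beta)) + tan(phi)/tan(beta)
Cohesion contribution = 35.5 / (20.1*9.7*sin(33)*cos(33))
Cohesion contribution = 0.398621
Friction contribution = tan(15)/tan(33) = 0.412606
Fs = 0.398621 + 0.412606
Fs = 0.811


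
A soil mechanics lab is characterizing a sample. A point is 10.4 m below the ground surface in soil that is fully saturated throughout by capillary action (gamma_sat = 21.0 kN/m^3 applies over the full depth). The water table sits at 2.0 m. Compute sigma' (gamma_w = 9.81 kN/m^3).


Total stress = gamma_sat * depth
sigma = 21.0 * 10.4 = 218.4 kPa
Pore water pressure u = gamma_w * (depth - d_wt)
u = 9.81 * (10.4 - 2.0) = 82.404 kPa
Effective stress = sigma - u
sigma' = 218.4 - 82.404 = 136.0 kPa


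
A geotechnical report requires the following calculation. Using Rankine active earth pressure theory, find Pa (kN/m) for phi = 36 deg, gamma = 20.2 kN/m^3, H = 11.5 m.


Result: 346.78 kN/m

Derivation:
Compute active earth pressure coefficient:
Ka = tan^2(45 - phi/2) = tan^2(27.0) = 0.259616
Compute active force:
Pa = 0.5 * Ka * gamma * H^2
Pa = 0.5 * 0.259616 * 20.2 * 11.5^2
Pa = 346.78 kN/m


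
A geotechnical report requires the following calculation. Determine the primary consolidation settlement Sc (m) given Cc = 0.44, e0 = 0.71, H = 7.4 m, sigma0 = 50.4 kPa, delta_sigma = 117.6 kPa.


Using Sc = Cc * H / (1 + e0) * log10((sigma0 + delta_sigma) / sigma0)
Stress ratio = (50.4 + 117.6) / 50.4 = 3.33333
log10(3.33333) = 0.522879
Cc * H / (1 + e0) = 0.44 * 7.4 / (1 + 0.71) = 1.90409
Sc = 1.90409 * 0.522879
Sc = 0.9956 m


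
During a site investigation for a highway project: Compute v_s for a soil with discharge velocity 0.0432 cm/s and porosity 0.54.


Using v_s = v_d / n
v_s = 0.0432 / 0.54
v_s = 0.08 cm/s


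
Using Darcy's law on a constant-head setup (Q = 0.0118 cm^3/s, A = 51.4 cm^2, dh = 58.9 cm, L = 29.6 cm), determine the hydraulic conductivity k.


Compute hydraulic gradient:
i = dh / L = 58.9 / 29.6 = 1.98986
Then apply Darcy's law:
k = Q / (A * i)
k = 0.0118 / (51.4 * 1.98986)
k = 0.0118 / 102.279
k = 0.000115 cm/s


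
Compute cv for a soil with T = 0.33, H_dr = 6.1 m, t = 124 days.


Using cv = T * H_dr^2 / t
H_dr^2 = 6.1^2 = 37.21
cv = 0.33 * 37.21 / 124
cv = 0.09903 m^2/day


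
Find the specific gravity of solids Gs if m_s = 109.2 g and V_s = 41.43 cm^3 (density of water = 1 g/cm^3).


Result: 2.636

Derivation:
Using Gs = m_s / (V_s * rho_w)
Since rho_w = 1 g/cm^3:
Gs = 109.2 / 41.43
Gs = 2.636


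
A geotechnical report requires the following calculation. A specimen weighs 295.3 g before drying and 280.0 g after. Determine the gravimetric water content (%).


Using w = (m_wet - m_dry) / m_dry * 100
m_wet - m_dry = 295.3 - 280.0 = 15.3 g
w = 15.3 / 280.0 * 100
w = 5.46 %


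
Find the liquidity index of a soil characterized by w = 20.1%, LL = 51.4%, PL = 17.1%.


First compute the plasticity index:
PI = LL - PL = 51.4 - 17.1 = 34.3
Then compute the liquidity index:
LI = (w - PL) / PI
LI = (20.1 - 17.1) / 34.3
LI = 0.087


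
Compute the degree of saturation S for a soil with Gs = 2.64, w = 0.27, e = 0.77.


Result: 0.9257

Derivation:
Using S = Gs * w / e
S = 2.64 * 0.27 / 0.77
S = 0.9257


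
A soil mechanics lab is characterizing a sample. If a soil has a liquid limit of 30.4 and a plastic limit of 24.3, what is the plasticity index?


Result: 6.1

Derivation:
Using PI = LL - PL
PI = 30.4 - 24.3
PI = 6.1


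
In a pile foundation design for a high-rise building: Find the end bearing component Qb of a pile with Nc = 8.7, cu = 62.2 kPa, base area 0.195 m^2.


Result: 105.52 kN

Derivation:
Using Qb = Nc * cu * Ab
Qb = 8.7 * 62.2 * 0.195
Qb = 105.52 kN


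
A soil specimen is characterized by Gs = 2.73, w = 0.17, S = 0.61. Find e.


Result: 0.7608

Derivation:
Using the relation e = Gs * w / S
e = 2.73 * 0.17 / 0.61
e = 0.7608


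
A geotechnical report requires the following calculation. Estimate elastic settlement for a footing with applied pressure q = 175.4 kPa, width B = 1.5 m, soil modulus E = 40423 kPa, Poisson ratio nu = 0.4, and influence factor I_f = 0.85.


Result: 4.647 mm

Derivation:
Using Se = q * B * (1 - nu^2) * I_f / E
1 - nu^2 = 1 - 0.4^2 = 0.84
Se = 175.4 * 1.5 * 0.84 * 0.85 / 40423
Se = 0.004647 m
Convert to mm: Se = 0.004647 * 1000 = 4.647 mm


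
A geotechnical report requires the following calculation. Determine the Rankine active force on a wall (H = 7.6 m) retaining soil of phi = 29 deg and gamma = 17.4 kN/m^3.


Compute active earth pressure coefficient:
Ka = tan^2(45 - phi/2) = tan^2(30.5) = 0.346974
Compute active force:
Pa = 0.5 * Ka * gamma * H^2
Pa = 0.5 * 0.346974 * 17.4 * 7.6^2
Pa = 174.36 kN/m


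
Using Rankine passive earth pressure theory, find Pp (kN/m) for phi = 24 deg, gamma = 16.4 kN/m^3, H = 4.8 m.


Result: 447.98 kN/m

Derivation:
Compute passive earth pressure coefficient:
Kp = tan^2(45 + phi/2) = tan^2(57.0) = 2.371184
Compute passive force:
Pp = 0.5 * Kp * gamma * H^2
Pp = 0.5 * 2.371184 * 16.4 * 4.8^2
Pp = 447.98 kN/m


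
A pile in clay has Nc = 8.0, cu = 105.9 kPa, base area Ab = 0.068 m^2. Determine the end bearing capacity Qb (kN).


Using Qb = Nc * cu * Ab
Qb = 8.0 * 105.9 * 0.068
Qb = 57.61 kN


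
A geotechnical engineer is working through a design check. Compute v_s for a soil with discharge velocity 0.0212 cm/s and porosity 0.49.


Using v_s = v_d / n
v_s = 0.0212 / 0.49
v_s = 0.04327 cm/s


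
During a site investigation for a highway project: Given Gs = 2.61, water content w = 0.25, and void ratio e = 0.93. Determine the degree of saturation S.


Result: 0.7016

Derivation:
Using S = Gs * w / e
S = 2.61 * 0.25 / 0.93
S = 0.7016


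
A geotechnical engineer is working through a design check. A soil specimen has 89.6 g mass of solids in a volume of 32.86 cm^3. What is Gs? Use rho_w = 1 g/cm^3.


Using Gs = m_s / (V_s * rho_w)
Since rho_w = 1 g/cm^3:
Gs = 89.6 / 32.86
Gs = 2.727


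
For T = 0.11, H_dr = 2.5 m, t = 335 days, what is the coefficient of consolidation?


Result: 0.00205 m^2/day

Derivation:
Using cv = T * H_dr^2 / t
H_dr^2 = 2.5^2 = 6.25
cv = 0.11 * 6.25 / 335
cv = 0.00205 m^2/day


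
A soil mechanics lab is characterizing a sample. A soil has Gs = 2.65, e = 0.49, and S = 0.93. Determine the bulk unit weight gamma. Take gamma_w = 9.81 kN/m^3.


Result: 20.448 kN/m^3

Derivation:
Using gamma = gamma_w * (Gs + S*e) / (1 + e)
Numerator: Gs + S*e = 2.65 + 0.93*0.49 = 3.1057
Denominator: 1 + e = 1 + 0.49 = 1.49
gamma = 9.81 * 3.1057 / 1.49
gamma = 20.448 kN/m^3


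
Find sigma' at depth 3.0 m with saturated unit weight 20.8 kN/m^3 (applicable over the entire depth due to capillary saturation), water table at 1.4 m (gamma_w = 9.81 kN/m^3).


Total stress = gamma_sat * depth
sigma = 20.8 * 3.0 = 62.4 kPa
Pore water pressure u = gamma_w * (depth - d_wt)
u = 9.81 * (3.0 - 1.4) = 15.696 kPa
Effective stress = sigma - u
sigma' = 62.4 - 15.696 = 46.7 kPa


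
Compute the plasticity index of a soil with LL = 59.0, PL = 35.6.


Using PI = LL - PL
PI = 59.0 - 35.6
PI = 23.4


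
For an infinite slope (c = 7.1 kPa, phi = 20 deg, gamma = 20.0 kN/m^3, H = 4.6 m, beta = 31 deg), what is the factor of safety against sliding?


Using Fs = c / (gamma*H*sin(beta)*cos(beta)) + tan(phi)/tan(beta)
Cohesion contribution = 7.1 / (20.0*4.6*sin(31)*cos(31))
Cohesion contribution = 0.17481
Friction contribution = tan(20)/tan(31) = 0.605748
Fs = 0.17481 + 0.605748
Fs = 0.781


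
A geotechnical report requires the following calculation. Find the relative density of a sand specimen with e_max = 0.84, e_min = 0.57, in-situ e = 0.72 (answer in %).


Using Dr = (e_max - e) / (e_max - e_min) * 100
e_max - e = 0.84 - 0.72 = 0.12
e_max - e_min = 0.84 - 0.57 = 0.27
Dr = 0.12 / 0.27 * 100
Dr = 44.44 %


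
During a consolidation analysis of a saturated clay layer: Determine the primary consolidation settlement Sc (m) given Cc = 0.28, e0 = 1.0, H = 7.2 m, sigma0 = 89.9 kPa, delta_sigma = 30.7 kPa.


Using Sc = Cc * H / (1 + e0) * log10((sigma0 + delta_sigma) / sigma0)
Stress ratio = (89.9 + 30.7) / 89.9 = 1.34149
log10(1.34149) = 0.127588
Cc * H / (1 + e0) = 0.28 * 7.2 / (1 + 1.0) = 1.008
Sc = 1.008 * 0.127588
Sc = 0.1286 m


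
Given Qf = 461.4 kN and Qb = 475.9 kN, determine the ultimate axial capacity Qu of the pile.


Using Qu = Qf + Qb
Qu = 461.4 + 475.9
Qu = 937.3 kN


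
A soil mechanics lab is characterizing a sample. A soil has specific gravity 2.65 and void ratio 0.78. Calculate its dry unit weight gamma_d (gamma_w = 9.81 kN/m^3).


Using gamma_d = Gs * gamma_w / (1 + e)
gamma_d = 2.65 * 9.81 / (1 + 0.78)
gamma_d = 2.65 * 9.81 / 1.78
gamma_d = 14.605 kN/m^3


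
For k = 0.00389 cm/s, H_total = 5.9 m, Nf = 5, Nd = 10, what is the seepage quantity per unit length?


Convert k to m/s for unit consistency with H:
k = 0.00389 cm/s = 0.00389 / 100 m/s = 3.89e-05 m/s
Using q = k * H * Nf / Nd
Nf / Nd = 5 / 10 = 0.5
q = 3.89e-05 * 5.9 * 0.5
q = 0.0001148 m^3/s per m


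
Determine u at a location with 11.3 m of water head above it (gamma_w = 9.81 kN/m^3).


Using u = gamma_w * h_w
u = 9.81 * 11.3
u = 110.85 kPa


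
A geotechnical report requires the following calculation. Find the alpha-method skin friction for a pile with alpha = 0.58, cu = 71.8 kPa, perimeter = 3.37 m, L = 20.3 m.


Result: 2848.91 kN

Derivation:
Using Qs = alpha * cu * perimeter * L
Qs = 0.58 * 71.8 * 3.37 * 20.3
Qs = 2848.91 kN


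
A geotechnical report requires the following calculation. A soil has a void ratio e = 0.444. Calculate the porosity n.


Result: 0.3075

Derivation:
Using the relation n = e / (1 + e)
n = 0.444 / (1 + 0.444)
n = 0.444 / 1.444
n = 0.3075


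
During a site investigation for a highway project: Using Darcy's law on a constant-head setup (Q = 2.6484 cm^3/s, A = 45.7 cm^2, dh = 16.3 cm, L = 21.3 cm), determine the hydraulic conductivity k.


Compute hydraulic gradient:
i = dh / L = 16.3 / 21.3 = 0.765258
Then apply Darcy's law:
k = Q / (A * i)
k = 2.6484 / (45.7 * 0.765258)
k = 2.6484 / 34.9723
k = 0.075729 cm/s


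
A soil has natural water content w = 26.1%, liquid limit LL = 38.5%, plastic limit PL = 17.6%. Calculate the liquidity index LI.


Result: 0.407

Derivation:
First compute the plasticity index:
PI = LL - PL = 38.5 - 17.6 = 20.9
Then compute the liquidity index:
LI = (w - PL) / PI
LI = (26.1 - 17.6) / 20.9
LI = 0.407


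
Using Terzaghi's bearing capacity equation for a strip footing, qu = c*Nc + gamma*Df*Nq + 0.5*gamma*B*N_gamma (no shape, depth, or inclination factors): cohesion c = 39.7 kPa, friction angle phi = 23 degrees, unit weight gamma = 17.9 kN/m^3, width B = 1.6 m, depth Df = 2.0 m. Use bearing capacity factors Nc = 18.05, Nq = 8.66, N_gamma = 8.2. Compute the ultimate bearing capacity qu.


Result: 1144.04 kPa

Derivation:
Compute qu = c*Nc + gamma*Df*Nq + 0.5*gamma*B*N_gamma
Term 1: 39.7 * 18.05 = 716.585
Term 2: 17.9 * 2.0 * 8.66 = 310.028
Term 3: 0.5 * 17.9 * 1.6 * 8.2 = 117.424
qu = 716.585 + 310.028 + 117.424
qu = 1144.04 kPa


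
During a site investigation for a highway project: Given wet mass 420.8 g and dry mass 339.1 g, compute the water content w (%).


Using w = (m_wet - m_dry) / m_dry * 100
m_wet - m_dry = 420.8 - 339.1 = 81.7 g
w = 81.7 / 339.1 * 100
w = 24.09 %


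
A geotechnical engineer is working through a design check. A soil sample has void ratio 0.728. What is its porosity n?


Result: 0.4213

Derivation:
Using the relation n = e / (1 + e)
n = 0.728 / (1 + 0.728)
n = 0.728 / 1.728
n = 0.4213


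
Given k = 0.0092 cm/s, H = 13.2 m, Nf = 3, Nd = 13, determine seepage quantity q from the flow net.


Convert k to m/s for unit consistency with H:
k = 0.0092 cm/s = 0.0092 / 100 m/s = 9.2e-05 m/s
Using q = k * H * Nf / Nd
Nf / Nd = 3 / 13 = 0.2308
q = 9.2e-05 * 13.2 * 0.2308
q = 0.0002802 m^3/s per m


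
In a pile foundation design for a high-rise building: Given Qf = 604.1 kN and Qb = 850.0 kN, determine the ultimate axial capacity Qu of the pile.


Using Qu = Qf + Qb
Qu = 604.1 + 850.0
Qu = 1454.1 kN


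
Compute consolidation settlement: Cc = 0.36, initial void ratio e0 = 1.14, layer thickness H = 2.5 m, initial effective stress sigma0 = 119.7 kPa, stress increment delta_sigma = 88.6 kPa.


Using Sc = Cc * H / (1 + e0) * log10((sigma0 + delta_sigma) / sigma0)
Stress ratio = (119.7 + 88.6) / 119.7 = 1.74018
log10(1.74018) = 0.240595
Cc * H / (1 + e0) = 0.36 * 2.5 / (1 + 1.14) = 0.420561
Sc = 0.420561 * 0.240595
Sc = 0.1012 m


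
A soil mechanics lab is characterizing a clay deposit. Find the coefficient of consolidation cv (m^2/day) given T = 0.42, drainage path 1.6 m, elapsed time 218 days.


Using cv = T * H_dr^2 / t
H_dr^2 = 1.6^2 = 2.56
cv = 0.42 * 2.56 / 218
cv = 0.00493 m^2/day


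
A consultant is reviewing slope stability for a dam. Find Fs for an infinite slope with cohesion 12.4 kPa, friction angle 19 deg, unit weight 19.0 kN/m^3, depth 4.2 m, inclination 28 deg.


Result: 1.022

Derivation:
Using Fs = c / (gamma*H*sin(beta)*cos(beta)) + tan(phi)/tan(beta)
Cohesion contribution = 12.4 / (19.0*4.2*sin(28)*cos(28))
Cohesion contribution = 0.374865
Friction contribution = tan(19)/tan(28) = 0.647586
Fs = 0.374865 + 0.647586
Fs = 1.022


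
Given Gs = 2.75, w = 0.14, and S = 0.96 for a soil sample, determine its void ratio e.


Using the relation e = Gs * w / S
e = 2.75 * 0.14 / 0.96
e = 0.401


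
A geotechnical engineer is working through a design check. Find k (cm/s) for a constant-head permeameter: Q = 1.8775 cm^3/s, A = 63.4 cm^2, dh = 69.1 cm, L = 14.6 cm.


Result: 0.006257 cm/s

Derivation:
Compute hydraulic gradient:
i = dh / L = 69.1 / 14.6 = 4.73288
Then apply Darcy's law:
k = Q / (A * i)
k = 1.8775 / (63.4 * 4.73288)
k = 1.8775 / 300.064
k = 0.006257 cm/s


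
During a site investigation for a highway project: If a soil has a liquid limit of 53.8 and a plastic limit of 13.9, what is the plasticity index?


Using PI = LL - PL
PI = 53.8 - 13.9
PI = 39.9


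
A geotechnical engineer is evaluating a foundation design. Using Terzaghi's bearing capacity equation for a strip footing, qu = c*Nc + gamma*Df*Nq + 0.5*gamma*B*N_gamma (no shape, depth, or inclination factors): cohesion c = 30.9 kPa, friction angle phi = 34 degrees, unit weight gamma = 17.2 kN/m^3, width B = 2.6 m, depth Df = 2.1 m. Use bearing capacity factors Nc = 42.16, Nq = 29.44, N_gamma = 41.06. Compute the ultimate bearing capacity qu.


Compute qu = c*Nc + gamma*Df*Nq + 0.5*gamma*B*N_gamma
Term 1: 30.9 * 42.16 = 1302.744
Term 2: 17.2 * 2.1 * 29.44 = 1063.3728
Term 3: 0.5 * 17.2 * 2.6 * 41.06 = 918.1016
qu = 1302.744 + 1063.3728 + 918.1016
qu = 3284.22 kPa


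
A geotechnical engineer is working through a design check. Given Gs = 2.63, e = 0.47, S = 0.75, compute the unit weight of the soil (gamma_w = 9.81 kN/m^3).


Using gamma = gamma_w * (Gs + S*e) / (1 + e)
Numerator: Gs + S*e = 2.63 + 0.75*0.47 = 2.9825
Denominator: 1 + e = 1 + 0.47 = 1.47
gamma = 9.81 * 2.9825 / 1.47
gamma = 19.904 kN/m^3


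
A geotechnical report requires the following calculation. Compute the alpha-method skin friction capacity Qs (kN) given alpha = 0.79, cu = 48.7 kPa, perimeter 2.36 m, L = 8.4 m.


Result: 762.69 kN

Derivation:
Using Qs = alpha * cu * perimeter * L
Qs = 0.79 * 48.7 * 2.36 * 8.4
Qs = 762.69 kN


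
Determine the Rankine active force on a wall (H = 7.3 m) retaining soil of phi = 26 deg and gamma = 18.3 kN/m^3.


Compute active earth pressure coefficient:
Ka = tan^2(45 - phi/2) = tan^2(32.0) = 0.390462
Compute active force:
Pa = 0.5 * Ka * gamma * H^2
Pa = 0.5 * 0.390462 * 18.3 * 7.3^2
Pa = 190.39 kN/m


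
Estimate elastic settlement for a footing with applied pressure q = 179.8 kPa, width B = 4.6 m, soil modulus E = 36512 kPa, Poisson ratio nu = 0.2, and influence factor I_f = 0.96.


Result: 20.876 mm

Derivation:
Using Se = q * B * (1 - nu^2) * I_f / E
1 - nu^2 = 1 - 0.2^2 = 0.96
Se = 179.8 * 4.6 * 0.96 * 0.96 / 36512
Se = 0.020876 m
Convert to mm: Se = 0.020876 * 1000 = 20.876 mm


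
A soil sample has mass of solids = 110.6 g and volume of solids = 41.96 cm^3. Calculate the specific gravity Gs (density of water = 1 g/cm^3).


Using Gs = m_s / (V_s * rho_w)
Since rho_w = 1 g/cm^3:
Gs = 110.6 / 41.96
Gs = 2.636


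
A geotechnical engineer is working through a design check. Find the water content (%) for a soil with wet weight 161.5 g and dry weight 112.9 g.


Using w = (m_wet - m_dry) / m_dry * 100
m_wet - m_dry = 161.5 - 112.9 = 48.6 g
w = 48.6 / 112.9 * 100
w = 43.05 %


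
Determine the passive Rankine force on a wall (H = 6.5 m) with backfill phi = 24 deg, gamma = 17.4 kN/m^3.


Compute passive earth pressure coefficient:
Kp = tan^2(45 + phi/2) = tan^2(57.0) = 2.371184
Compute passive force:
Pp = 0.5 * Kp * gamma * H^2
Pp = 0.5 * 2.371184 * 17.4 * 6.5^2
Pp = 871.59 kN/m


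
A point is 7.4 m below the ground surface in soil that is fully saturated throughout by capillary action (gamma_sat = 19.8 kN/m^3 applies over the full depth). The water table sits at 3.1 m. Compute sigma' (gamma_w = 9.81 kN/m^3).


Total stress = gamma_sat * depth
sigma = 19.8 * 7.4 = 146.52 kPa
Pore water pressure u = gamma_w * (depth - d_wt)
u = 9.81 * (7.4 - 3.1) = 42.183 kPa
Effective stress = sigma - u
sigma' = 146.52 - 42.183 = 104.34 kPa


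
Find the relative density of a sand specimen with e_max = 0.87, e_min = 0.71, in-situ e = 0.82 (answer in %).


Using Dr = (e_max - e) / (e_max - e_min) * 100
e_max - e = 0.87 - 0.82 = 0.05
e_max - e_min = 0.87 - 0.71 = 0.16
Dr = 0.05 / 0.16 * 100
Dr = 31.25 %


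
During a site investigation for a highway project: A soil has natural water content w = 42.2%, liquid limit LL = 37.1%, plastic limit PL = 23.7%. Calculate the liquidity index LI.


Result: 1.381

Derivation:
First compute the plasticity index:
PI = LL - PL = 37.1 - 23.7 = 13.4
Then compute the liquidity index:
LI = (w - PL) / PI
LI = (42.2 - 23.7) / 13.4
LI = 1.381


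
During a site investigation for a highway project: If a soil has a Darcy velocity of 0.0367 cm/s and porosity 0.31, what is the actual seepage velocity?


Using v_s = v_d / n
v_s = 0.0367 / 0.31
v_s = 0.11839 cm/s


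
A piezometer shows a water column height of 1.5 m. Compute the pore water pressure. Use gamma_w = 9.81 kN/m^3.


Using u = gamma_w * h_w
u = 9.81 * 1.5
u = 14.71 kPa


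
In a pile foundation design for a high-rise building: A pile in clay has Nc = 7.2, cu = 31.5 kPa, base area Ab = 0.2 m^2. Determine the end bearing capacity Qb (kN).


Using Qb = Nc * cu * Ab
Qb = 7.2 * 31.5 * 0.2
Qb = 45.36 kN


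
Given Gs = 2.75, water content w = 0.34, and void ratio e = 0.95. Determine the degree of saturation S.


Using S = Gs * w / e
S = 2.75 * 0.34 / 0.95
S = 0.9842


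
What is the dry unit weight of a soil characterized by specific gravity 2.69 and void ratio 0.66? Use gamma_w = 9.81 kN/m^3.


Using gamma_d = Gs * gamma_w / (1 + e)
gamma_d = 2.69 * 9.81 / (1 + 0.66)
gamma_d = 2.69 * 9.81 / 1.66
gamma_d = 15.897 kN/m^3


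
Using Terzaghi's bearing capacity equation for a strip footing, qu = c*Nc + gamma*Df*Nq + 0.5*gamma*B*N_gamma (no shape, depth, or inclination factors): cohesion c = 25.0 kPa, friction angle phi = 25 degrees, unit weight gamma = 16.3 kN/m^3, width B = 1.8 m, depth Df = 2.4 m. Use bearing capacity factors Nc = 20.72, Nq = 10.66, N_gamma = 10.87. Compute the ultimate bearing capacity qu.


Compute qu = c*Nc + gamma*Df*Nq + 0.5*gamma*B*N_gamma
Term 1: 25.0 * 20.72 = 518.0
Term 2: 16.3 * 2.4 * 10.66 = 417.0192
Term 3: 0.5 * 16.3 * 1.8 * 10.87 = 159.4629
qu = 518.0 + 417.0192 + 159.4629
qu = 1094.48 kPa


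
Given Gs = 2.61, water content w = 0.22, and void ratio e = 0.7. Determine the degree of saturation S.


Using S = Gs * w / e
S = 2.61 * 0.22 / 0.7
S = 0.8203


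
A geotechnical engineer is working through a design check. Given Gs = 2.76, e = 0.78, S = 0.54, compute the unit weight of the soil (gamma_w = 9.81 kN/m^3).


Using gamma = gamma_w * (Gs + S*e) / (1 + e)
Numerator: Gs + S*e = 2.76 + 0.54*0.78 = 3.1812
Denominator: 1 + e = 1 + 0.78 = 1.78
gamma = 9.81 * 3.1812 / 1.78
gamma = 17.532 kN/m^3


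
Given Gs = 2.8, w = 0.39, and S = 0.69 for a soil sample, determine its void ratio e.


Using the relation e = Gs * w / S
e = 2.8 * 0.39 / 0.69
e = 1.5826


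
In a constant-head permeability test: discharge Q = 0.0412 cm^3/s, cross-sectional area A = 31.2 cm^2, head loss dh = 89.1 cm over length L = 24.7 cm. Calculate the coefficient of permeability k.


Compute hydraulic gradient:
i = dh / L = 89.1 / 24.7 = 3.60729
Then apply Darcy's law:
k = Q / (A * i)
k = 0.0412 / (31.2 * 3.60729)
k = 0.0412 / 112.547
k = 0.000366 cm/s


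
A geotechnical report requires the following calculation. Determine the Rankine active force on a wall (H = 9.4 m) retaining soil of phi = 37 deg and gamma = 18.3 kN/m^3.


Compute active earth pressure coefficient:
Ka = tan^2(45 - phi/2) = tan^2(26.5) = 0.248584
Compute active force:
Pa = 0.5 * Ka * gamma * H^2
Pa = 0.5 * 0.248584 * 18.3 * 9.4^2
Pa = 200.98 kN/m


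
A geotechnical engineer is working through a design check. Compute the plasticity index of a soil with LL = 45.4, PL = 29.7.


Result: 15.7

Derivation:
Using PI = LL - PL
PI = 45.4 - 29.7
PI = 15.7


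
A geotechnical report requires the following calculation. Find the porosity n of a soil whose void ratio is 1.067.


Result: 0.5162

Derivation:
Using the relation n = e / (1 + e)
n = 1.067 / (1 + 1.067)
n = 1.067 / 2.067
n = 0.5162


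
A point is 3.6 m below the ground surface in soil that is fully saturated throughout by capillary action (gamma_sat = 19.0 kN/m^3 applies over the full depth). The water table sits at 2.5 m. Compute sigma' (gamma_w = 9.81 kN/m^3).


Total stress = gamma_sat * depth
sigma = 19.0 * 3.6 = 68.4 kPa
Pore water pressure u = gamma_w * (depth - d_wt)
u = 9.81 * (3.6 - 2.5) = 10.791 kPa
Effective stress = sigma - u
sigma' = 68.4 - 10.791 = 57.61 kPa


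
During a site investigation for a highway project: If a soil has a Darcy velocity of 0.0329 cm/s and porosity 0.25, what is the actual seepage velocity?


Result: 0.1316 cm/s

Derivation:
Using v_s = v_d / n
v_s = 0.0329 / 0.25
v_s = 0.1316 cm/s


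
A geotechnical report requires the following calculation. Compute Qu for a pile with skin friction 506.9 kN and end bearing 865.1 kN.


Using Qu = Qf + Qb
Qu = 506.9 + 865.1
Qu = 1372.0 kN


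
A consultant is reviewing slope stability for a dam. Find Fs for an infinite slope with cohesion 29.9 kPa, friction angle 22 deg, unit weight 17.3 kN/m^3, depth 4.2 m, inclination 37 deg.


Using Fs = c / (gamma*H*sin(beta)*cos(beta)) + tan(phi)/tan(beta)
Cohesion contribution = 29.9 / (17.3*4.2*sin(37)*cos(37))
Cohesion contribution = 0.856178
Friction contribution = tan(22)/tan(37) = 0.536161
Fs = 0.856178 + 0.536161
Fs = 1.392


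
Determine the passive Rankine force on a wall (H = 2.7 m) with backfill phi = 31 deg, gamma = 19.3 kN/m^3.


Compute passive earth pressure coefficient:
Kp = tan^2(45 + phi/2) = tan^2(60.5) = 3.124035
Compute passive force:
Pp = 0.5 * Kp * gamma * H^2
Pp = 0.5 * 3.124035 * 19.3 * 2.7^2
Pp = 219.77 kN/m


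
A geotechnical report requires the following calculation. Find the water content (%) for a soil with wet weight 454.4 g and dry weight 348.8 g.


Result: 30.28 %

Derivation:
Using w = (m_wet - m_dry) / m_dry * 100
m_wet - m_dry = 454.4 - 348.8 = 105.6 g
w = 105.6 / 348.8 * 100
w = 30.28 %


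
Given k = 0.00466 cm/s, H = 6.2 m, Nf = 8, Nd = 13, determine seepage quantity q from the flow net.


Result: 0.0001778 m^3/s per m

Derivation:
Convert k to m/s for unit consistency with H:
k = 0.00466 cm/s = 0.00466 / 100 m/s = 4.66e-05 m/s
Using q = k * H * Nf / Nd
Nf / Nd = 8 / 13 = 0.6154
q = 4.66e-05 * 6.2 * 0.6154
q = 0.0001778 m^3/s per m


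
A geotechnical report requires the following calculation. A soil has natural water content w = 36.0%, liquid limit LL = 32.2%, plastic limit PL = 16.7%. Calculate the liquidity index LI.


Result: 1.245

Derivation:
First compute the plasticity index:
PI = LL - PL = 32.2 - 16.7 = 15.5
Then compute the liquidity index:
LI = (w - PL) / PI
LI = (36.0 - 16.7) / 15.5
LI = 1.245


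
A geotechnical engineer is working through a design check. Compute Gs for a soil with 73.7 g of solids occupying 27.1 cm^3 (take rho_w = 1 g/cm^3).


Result: 2.72

Derivation:
Using Gs = m_s / (V_s * rho_w)
Since rho_w = 1 g/cm^3:
Gs = 73.7 / 27.1
Gs = 2.72


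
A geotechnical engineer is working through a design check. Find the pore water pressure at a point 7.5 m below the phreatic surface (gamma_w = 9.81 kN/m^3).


Using u = gamma_w * h_w
u = 9.81 * 7.5
u = 73.58 kPa


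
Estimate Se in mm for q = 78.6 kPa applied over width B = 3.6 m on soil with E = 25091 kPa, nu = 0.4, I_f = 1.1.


Result: 10.42 mm

Derivation:
Using Se = q * B * (1 - nu^2) * I_f / E
1 - nu^2 = 1 - 0.4^2 = 0.84
Se = 78.6 * 3.6 * 0.84 * 1.1 / 25091
Se = 0.010420 m
Convert to mm: Se = 0.010420 * 1000 = 10.42 mm


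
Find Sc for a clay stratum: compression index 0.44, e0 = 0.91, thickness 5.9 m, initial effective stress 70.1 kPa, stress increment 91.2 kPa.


Result: 0.4919 m

Derivation:
Using Sc = Cc * H / (1 + e0) * log10((sigma0 + delta_sigma) / sigma0)
Stress ratio = (70.1 + 91.2) / 70.1 = 2.301
log10(2.301) = 0.361916
Cc * H / (1 + e0) = 0.44 * 5.9 / (1 + 0.91) = 1.35916
Sc = 1.35916 * 0.361916
Sc = 0.4919 m


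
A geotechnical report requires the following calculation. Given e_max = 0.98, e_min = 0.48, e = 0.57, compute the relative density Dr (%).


Result: 82.0 %

Derivation:
Using Dr = (e_max - e) / (e_max - e_min) * 100
e_max - e = 0.98 - 0.57 = 0.41
e_max - e_min = 0.98 - 0.48 = 0.5
Dr = 0.41 / 0.5 * 100
Dr = 82.0 %


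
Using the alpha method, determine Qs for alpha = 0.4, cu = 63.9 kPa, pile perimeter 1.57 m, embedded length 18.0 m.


Result: 722.33 kN

Derivation:
Using Qs = alpha * cu * perimeter * L
Qs = 0.4 * 63.9 * 1.57 * 18.0
Qs = 722.33 kN


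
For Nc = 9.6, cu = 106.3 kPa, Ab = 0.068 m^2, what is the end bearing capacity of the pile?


Using Qb = Nc * cu * Ab
Qb = 9.6 * 106.3 * 0.068
Qb = 69.39 kN


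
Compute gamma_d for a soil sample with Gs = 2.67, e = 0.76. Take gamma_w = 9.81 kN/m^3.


Result: 14.882 kN/m^3

Derivation:
Using gamma_d = Gs * gamma_w / (1 + e)
gamma_d = 2.67 * 9.81 / (1 + 0.76)
gamma_d = 2.67 * 9.81 / 1.76
gamma_d = 14.882 kN/m^3


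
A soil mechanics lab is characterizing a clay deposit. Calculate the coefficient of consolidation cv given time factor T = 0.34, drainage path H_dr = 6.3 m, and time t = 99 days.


Using cv = T * H_dr^2 / t
H_dr^2 = 6.3^2 = 39.69
cv = 0.34 * 39.69 / 99
cv = 0.13631 m^2/day


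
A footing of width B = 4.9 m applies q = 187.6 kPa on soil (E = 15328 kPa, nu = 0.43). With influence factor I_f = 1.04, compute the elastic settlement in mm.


Using Se = q * B * (1 - nu^2) * I_f / E
1 - nu^2 = 1 - 0.43^2 = 0.8151
Se = 187.6 * 4.9 * 0.8151 * 1.04 / 15328
Se = 0.050838 m
Convert to mm: Se = 0.050838 * 1000 = 50.838 mm


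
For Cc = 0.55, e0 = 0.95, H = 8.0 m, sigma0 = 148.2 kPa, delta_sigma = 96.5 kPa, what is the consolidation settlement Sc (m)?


Using Sc = Cc * H / (1 + e0) * log10((sigma0 + delta_sigma) / sigma0)
Stress ratio = (148.2 + 96.5) / 148.2 = 1.65115
log10(1.65115) = 0.217786
Cc * H / (1 + e0) = 0.55 * 8.0 / (1 + 0.95) = 2.25641
Sc = 2.25641 * 0.217786
Sc = 0.4914 m


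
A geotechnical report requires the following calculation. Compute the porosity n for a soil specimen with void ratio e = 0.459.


Using the relation n = e / (1 + e)
n = 0.459 / (1 + 0.459)
n = 0.459 / 1.459
n = 0.3146


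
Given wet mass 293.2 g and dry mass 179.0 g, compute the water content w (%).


Result: 63.8 %

Derivation:
Using w = (m_wet - m_dry) / m_dry * 100
m_wet - m_dry = 293.2 - 179.0 = 114.2 g
w = 114.2 / 179.0 * 100
w = 63.8 %


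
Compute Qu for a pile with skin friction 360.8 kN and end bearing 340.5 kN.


Result: 701.3 kN

Derivation:
Using Qu = Qf + Qb
Qu = 360.8 + 340.5
Qu = 701.3 kN


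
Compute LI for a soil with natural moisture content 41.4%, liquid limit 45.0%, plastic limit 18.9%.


First compute the plasticity index:
PI = LL - PL = 45.0 - 18.9 = 26.1
Then compute the liquidity index:
LI = (w - PL) / PI
LI = (41.4 - 18.9) / 26.1
LI = 0.862


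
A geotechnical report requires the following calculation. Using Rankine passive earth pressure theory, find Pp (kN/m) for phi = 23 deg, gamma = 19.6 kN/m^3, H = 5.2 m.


Compute passive earth pressure coefficient:
Kp = tan^2(45 + phi/2) = tan^2(56.5) = 2.282623
Compute passive force:
Pp = 0.5 * Kp * gamma * H^2
Pp = 0.5 * 2.282623 * 19.6 * 5.2^2
Pp = 604.88 kN/m


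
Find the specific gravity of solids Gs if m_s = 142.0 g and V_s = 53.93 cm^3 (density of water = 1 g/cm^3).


Using Gs = m_s / (V_s * rho_w)
Since rho_w = 1 g/cm^3:
Gs = 142.0 / 53.93
Gs = 2.633


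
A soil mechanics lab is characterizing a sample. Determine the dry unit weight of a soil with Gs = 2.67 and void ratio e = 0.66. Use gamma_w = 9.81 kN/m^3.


Using gamma_d = Gs * gamma_w / (1 + e)
gamma_d = 2.67 * 9.81 / (1 + 0.66)
gamma_d = 2.67 * 9.81 / 1.66
gamma_d = 15.779 kN/m^3


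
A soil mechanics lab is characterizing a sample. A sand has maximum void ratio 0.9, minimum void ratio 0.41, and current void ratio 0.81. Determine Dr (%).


Using Dr = (e_max - e) / (e_max - e_min) * 100
e_max - e = 0.9 - 0.81 = 0.09
e_max - e_min = 0.9 - 0.41 = 0.49
Dr = 0.09 / 0.49 * 100
Dr = 18.37 %


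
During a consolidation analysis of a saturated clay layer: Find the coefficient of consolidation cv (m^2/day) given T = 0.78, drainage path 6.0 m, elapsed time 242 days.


Result: 0.11603 m^2/day

Derivation:
Using cv = T * H_dr^2 / t
H_dr^2 = 6.0^2 = 36.0
cv = 0.78 * 36.0 / 242
cv = 0.11603 m^2/day


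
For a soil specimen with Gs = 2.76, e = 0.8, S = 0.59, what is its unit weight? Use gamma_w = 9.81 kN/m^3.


Result: 17.614 kN/m^3

Derivation:
Using gamma = gamma_w * (Gs + S*e) / (1 + e)
Numerator: Gs + S*e = 2.76 + 0.59*0.8 = 3.232
Denominator: 1 + e = 1 + 0.8 = 1.8
gamma = 9.81 * 3.232 / 1.8
gamma = 17.614 kN/m^3


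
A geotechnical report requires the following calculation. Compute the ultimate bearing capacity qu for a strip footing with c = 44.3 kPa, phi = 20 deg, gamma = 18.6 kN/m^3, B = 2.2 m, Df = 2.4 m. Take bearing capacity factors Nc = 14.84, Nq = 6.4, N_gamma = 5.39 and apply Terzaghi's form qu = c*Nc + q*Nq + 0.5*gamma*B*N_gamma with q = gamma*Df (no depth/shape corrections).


Compute qu = c*Nc + gamma*Df*Nq + 0.5*gamma*B*N_gamma
Term 1: 44.3 * 14.84 = 657.412
Term 2: 18.6 * 2.4 * 6.4 = 285.696
Term 3: 0.5 * 18.6 * 2.2 * 5.39 = 110.2794
qu = 657.412 + 285.696 + 110.2794
qu = 1053.39 kPa


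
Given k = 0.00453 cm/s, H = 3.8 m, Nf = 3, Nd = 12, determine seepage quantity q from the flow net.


Result: 4.304e-05 m^3/s per m

Derivation:
Convert k to m/s for unit consistency with H:
k = 0.00453 cm/s = 0.00453 / 100 m/s = 4.53e-05 m/s
Using q = k * H * Nf / Nd
Nf / Nd = 3 / 12 = 0.25
q = 4.53e-05 * 3.8 * 0.25
q = 4.304e-05 m^3/s per m


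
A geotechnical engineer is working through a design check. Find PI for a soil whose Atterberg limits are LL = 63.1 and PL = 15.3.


Using PI = LL - PL
PI = 63.1 - 15.3
PI = 47.8


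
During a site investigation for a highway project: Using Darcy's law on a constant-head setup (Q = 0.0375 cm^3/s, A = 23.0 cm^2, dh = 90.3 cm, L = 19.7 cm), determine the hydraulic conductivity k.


Result: 0.000356 cm/s

Derivation:
Compute hydraulic gradient:
i = dh / L = 90.3 / 19.7 = 4.58376
Then apply Darcy's law:
k = Q / (A * i)
k = 0.0375 / (23.0 * 4.58376)
k = 0.0375 / 105.426
k = 0.000356 cm/s


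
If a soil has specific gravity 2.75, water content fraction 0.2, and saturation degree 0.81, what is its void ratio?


Result: 0.679

Derivation:
Using the relation e = Gs * w / S
e = 2.75 * 0.2 / 0.81
e = 0.679


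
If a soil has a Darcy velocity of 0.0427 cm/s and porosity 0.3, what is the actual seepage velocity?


Using v_s = v_d / n
v_s = 0.0427 / 0.3
v_s = 0.14233 cm/s


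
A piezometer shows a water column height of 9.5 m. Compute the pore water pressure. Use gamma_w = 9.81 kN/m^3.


Result: 93.2 kPa

Derivation:
Using u = gamma_w * h_w
u = 9.81 * 9.5
u = 93.2 kPa


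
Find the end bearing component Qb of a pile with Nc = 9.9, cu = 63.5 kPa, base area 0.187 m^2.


Using Qb = Nc * cu * Ab
Qb = 9.9 * 63.5 * 0.187
Qb = 117.56 kN


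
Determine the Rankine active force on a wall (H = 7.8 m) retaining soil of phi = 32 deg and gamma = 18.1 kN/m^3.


Result: 169.18 kN/m

Derivation:
Compute active earth pressure coefficient:
Ka = tan^2(45 - phi/2) = tan^2(29.0) = 0.307259
Compute active force:
Pa = 0.5 * Ka * gamma * H^2
Pa = 0.5 * 0.307259 * 18.1 * 7.8^2
Pa = 169.18 kN/m


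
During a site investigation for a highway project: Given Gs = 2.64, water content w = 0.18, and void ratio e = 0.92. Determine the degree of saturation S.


Using S = Gs * w / e
S = 2.64 * 0.18 / 0.92
S = 0.5165


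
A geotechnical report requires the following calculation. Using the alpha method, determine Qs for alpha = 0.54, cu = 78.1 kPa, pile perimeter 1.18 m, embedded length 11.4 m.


Result: 567.32 kN

Derivation:
Using Qs = alpha * cu * perimeter * L
Qs = 0.54 * 78.1 * 1.18 * 11.4
Qs = 567.32 kN


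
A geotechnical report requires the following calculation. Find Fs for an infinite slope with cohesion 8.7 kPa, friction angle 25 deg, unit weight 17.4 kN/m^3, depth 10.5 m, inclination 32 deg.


Result: 0.852

Derivation:
Using Fs = c / (gamma*H*sin(beta)*cos(beta)) + tan(phi)/tan(beta)
Cohesion contribution = 8.7 / (17.4*10.5*sin(32)*cos(32))
Cohesion contribution = 0.105962
Friction contribution = tan(25)/tan(32) = 0.746248
Fs = 0.105962 + 0.746248
Fs = 0.852


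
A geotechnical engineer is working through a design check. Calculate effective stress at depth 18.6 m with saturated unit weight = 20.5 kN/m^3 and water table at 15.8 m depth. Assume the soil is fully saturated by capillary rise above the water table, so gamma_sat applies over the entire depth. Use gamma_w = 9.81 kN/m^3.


Total stress = gamma_sat * depth
sigma = 20.5 * 18.6 = 381.3 kPa
Pore water pressure u = gamma_w * (depth - d_wt)
u = 9.81 * (18.6 - 15.8) = 27.468 kPa
Effective stress = sigma - u
sigma' = 381.3 - 27.468 = 353.83 kPa


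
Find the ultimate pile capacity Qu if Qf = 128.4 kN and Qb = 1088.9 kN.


Using Qu = Qf + Qb
Qu = 128.4 + 1088.9
Qu = 1217.3 kN


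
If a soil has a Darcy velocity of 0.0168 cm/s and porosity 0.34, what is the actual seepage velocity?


Using v_s = v_d / n
v_s = 0.0168 / 0.34
v_s = 0.04941 cm/s


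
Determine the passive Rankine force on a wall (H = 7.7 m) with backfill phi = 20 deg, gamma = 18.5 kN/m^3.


Result: 1118.59 kN/m

Derivation:
Compute passive earth pressure coefficient:
Kp = tan^2(45 + phi/2) = tan^2(55.0) = 2.039607
Compute passive force:
Pp = 0.5 * Kp * gamma * H^2
Pp = 0.5 * 2.039607 * 18.5 * 7.7^2
Pp = 1118.59 kN/m


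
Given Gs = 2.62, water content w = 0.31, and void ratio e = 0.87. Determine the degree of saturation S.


Result: 0.9336

Derivation:
Using S = Gs * w / e
S = 2.62 * 0.31 / 0.87
S = 0.9336


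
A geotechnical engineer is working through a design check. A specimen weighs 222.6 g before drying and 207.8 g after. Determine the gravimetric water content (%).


Using w = (m_wet - m_dry) / m_dry * 100
m_wet - m_dry = 222.6 - 207.8 = 14.8 g
w = 14.8 / 207.8 * 100
w = 7.12 %


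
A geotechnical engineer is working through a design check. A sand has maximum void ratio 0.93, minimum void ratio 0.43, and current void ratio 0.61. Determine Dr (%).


Using Dr = (e_max - e) / (e_max - e_min) * 100
e_max - e = 0.93 - 0.61 = 0.32
e_max - e_min = 0.93 - 0.43 = 0.5
Dr = 0.32 / 0.5 * 100
Dr = 64.0 %


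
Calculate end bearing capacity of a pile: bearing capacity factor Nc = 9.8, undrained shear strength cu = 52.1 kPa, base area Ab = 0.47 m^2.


Using Qb = Nc * cu * Ab
Qb = 9.8 * 52.1 * 0.47
Qb = 239.97 kN


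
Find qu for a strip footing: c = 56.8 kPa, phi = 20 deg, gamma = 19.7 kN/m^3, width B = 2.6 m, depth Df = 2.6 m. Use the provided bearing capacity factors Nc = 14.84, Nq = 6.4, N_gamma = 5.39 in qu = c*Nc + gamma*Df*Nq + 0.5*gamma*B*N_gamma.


Result: 1308.76 kPa

Derivation:
Compute qu = c*Nc + gamma*Df*Nq + 0.5*gamma*B*N_gamma
Term 1: 56.8 * 14.84 = 842.912
Term 2: 19.7 * 2.6 * 6.4 = 327.808
Term 3: 0.5 * 19.7 * 2.6 * 5.39 = 138.0379
qu = 842.912 + 327.808 + 138.0379
qu = 1308.76 kPa


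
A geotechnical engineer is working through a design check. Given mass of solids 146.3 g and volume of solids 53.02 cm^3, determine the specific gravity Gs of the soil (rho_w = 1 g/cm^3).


Using Gs = m_s / (V_s * rho_w)
Since rho_w = 1 g/cm^3:
Gs = 146.3 / 53.02
Gs = 2.759


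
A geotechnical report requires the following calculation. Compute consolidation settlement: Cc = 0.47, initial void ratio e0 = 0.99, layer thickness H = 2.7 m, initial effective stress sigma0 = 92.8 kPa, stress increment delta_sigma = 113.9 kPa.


Result: 0.2218 m

Derivation:
Using Sc = Cc * H / (1 + e0) * log10((sigma0 + delta_sigma) / sigma0)
Stress ratio = (92.8 + 113.9) / 92.8 = 2.22737
log10(2.22737) = 0.347793
Cc * H / (1 + e0) = 0.47 * 2.7 / (1 + 0.99) = 0.637688
Sc = 0.637688 * 0.347793
Sc = 0.2218 m


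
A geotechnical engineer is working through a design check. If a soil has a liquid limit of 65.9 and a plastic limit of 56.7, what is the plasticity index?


Using PI = LL - PL
PI = 65.9 - 56.7
PI = 9.2


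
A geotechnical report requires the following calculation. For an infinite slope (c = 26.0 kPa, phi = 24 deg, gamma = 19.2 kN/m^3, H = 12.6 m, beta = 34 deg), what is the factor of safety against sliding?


Using Fs = c / (gamma*H*sin(beta)*cos(beta)) + tan(phi)/tan(beta)
Cohesion contribution = 26.0 / (19.2*12.6*sin(34)*cos(34))
Cohesion contribution = 0.231828
Friction contribution = tan(24)/tan(34) = 0.660079
Fs = 0.231828 + 0.660079
Fs = 0.892


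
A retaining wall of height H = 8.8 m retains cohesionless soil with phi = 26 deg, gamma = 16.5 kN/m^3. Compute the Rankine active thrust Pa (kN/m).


Compute active earth pressure coefficient:
Ka = tan^2(45 - phi/2) = tan^2(32.0) = 0.390462
Compute active force:
Pa = 0.5 * Ka * gamma * H^2
Pa = 0.5 * 0.390462 * 16.5 * 8.8^2
Pa = 249.46 kN/m


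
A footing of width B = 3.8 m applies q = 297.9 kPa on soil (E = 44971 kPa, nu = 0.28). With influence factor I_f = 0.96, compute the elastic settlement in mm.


Result: 22.271 mm

Derivation:
Using Se = q * B * (1 - nu^2) * I_f / E
1 - nu^2 = 1 - 0.28^2 = 0.9216
Se = 297.9 * 3.8 * 0.9216 * 0.96 / 44971
Se = 0.022271 m
Convert to mm: Se = 0.022271 * 1000 = 22.271 mm


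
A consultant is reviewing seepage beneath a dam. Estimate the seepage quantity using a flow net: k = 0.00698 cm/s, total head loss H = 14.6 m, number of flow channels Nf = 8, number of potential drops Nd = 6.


Convert k to m/s for unit consistency with H:
k = 0.00698 cm/s = 0.00698 / 100 m/s = 6.98e-05 m/s
Using q = k * H * Nf / Nd
Nf / Nd = 8 / 6 = 1.3333
q = 6.98e-05 * 14.6 * 1.3333
q = 0.001359 m^3/s per m


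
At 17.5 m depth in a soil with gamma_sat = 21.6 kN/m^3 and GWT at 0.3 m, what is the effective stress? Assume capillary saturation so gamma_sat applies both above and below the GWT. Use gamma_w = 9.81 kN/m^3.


Total stress = gamma_sat * depth
sigma = 21.6 * 17.5 = 378.0 kPa
Pore water pressure u = gamma_w * (depth - d_wt)
u = 9.81 * (17.5 - 0.3) = 168.732 kPa
Effective stress = sigma - u
sigma' = 378.0 - 168.732 = 209.27 kPa
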